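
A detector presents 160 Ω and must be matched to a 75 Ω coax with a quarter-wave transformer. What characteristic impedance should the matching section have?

Z_qwt ≈ 110 Ω

Z_qwt = √(Z_0·R_L) = √(75 × 160) = √12000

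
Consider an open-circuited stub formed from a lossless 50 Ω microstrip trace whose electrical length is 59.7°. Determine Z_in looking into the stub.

Z_in ≈ −j29.2 Ω

tan(βl) = 1.71
For an open-circuited stub, Z_in = −jZ_0·cot(βl) = −jZ_0/tan(βl)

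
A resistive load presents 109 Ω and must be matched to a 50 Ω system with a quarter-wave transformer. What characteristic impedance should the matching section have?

Z_qwt = √(Z_0·R_L) = √(50 × 109) = √5450

Z_qwt ≈ 73.8 Ω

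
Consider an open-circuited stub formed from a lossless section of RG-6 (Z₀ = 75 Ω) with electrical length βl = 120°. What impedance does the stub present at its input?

tan(βl) = -1.73
For an open-circuited stub, Z_in = −jZ_0·cot(βl) = −jZ_0/tan(βl)

Z_in ≈ +j43.3 Ω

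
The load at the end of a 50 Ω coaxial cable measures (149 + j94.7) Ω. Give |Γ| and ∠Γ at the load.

Γ ≈ 0.622 ∠ 18.3°

Γ = (Z_L − Z_0)/(Z_L + Z_0) = (99 + j94.7)/(199 + j94.7)
|Γ| = 137/220 = 0.622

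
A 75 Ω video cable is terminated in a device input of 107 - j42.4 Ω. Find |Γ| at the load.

|Γ| ≈ 0.284

Γ = (Z_L − Z_0)/(Z_L + Z_0) = (32 − j42.4)/(182 − j42.4)
|Γ| = 53.1/187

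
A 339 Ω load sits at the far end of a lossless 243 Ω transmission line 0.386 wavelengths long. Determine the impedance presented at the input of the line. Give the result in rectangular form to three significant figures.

Z_in ≈ 241 + j80.9 Ω

βl = 2π × 0.386 = 139°
tan(βl) = tan(139°) = -0.871
Z_in = Z_0·(Z_L + jZ_0·tanβl)/(Z_0 + jZ_L·tanβl)
     = 243·(339 − j212)/(243 − j295)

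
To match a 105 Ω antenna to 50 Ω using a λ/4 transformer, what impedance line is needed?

Z_qwt = √(Z_0·R_L) = √(50 × 105) = √5250

Z_qwt ≈ 72.5 Ω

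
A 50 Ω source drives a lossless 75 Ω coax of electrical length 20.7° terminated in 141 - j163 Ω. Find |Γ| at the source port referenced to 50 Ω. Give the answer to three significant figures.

|Γ| ≈ 0.703

tan(βl) = 0.378
Z_in = Z_0·(Z_L + jZ_0·tanβl)/(Z_0 + jZ_L·tanβl) = 42.2 − j90.4 Ω
Γ_s = (Z_in − Z_s)/(Z_in + Z_s) = (-7.84 − j90.4)/(92.2 − j90.4), |Γ_s| = 0.703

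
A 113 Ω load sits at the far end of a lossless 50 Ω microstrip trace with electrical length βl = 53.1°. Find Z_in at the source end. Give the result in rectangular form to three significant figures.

Z_in ≈ 31.2 − j27.2 Ω

tan(βl) = tan(53.1°) = 1.33
Z_in = Z_0·(Z_L + jZ_0·tanβl)/(Z_0 + jZ_L·tanβl)
     = 50·(113 + j66.6)/(50 + j151)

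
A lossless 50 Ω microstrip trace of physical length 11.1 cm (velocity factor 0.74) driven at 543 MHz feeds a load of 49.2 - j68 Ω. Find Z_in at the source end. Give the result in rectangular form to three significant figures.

Z_in ≈ 20.3 + j32.1 Ω

λ = v/f = 0.74·c / 543 MHz = 0.409 m
βl = 2π·l/λ = 2π × 0.272 = 97.7°
tan(βl) = tan(97.7°) = -7.36
Z_in = Z_0·(Z_L + jZ_0·tanβl)/(Z_0 + jZ_L·tanβl)
     = 50·(49.2 − j436)/(-450 − j362)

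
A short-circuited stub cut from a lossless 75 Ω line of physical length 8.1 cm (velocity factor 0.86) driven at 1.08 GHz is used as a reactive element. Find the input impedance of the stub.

λ = v/f = 0.86·c / 1.08 GHz = 0.239 m
βl = 2π·l/λ = 2π × 0.339 = 122°
tan(βl) = -1.6
For a short-circuited stub, Z_in = jZ_0·tan(βl)

Z_in ≈ −j120 Ω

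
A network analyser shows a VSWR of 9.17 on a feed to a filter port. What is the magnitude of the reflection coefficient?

|Γ| ≈ 0.803

|Γ| = (S − 1)/(S + 1) = (9.17 − 1)/(9.17 + 1) = 8.17/10.2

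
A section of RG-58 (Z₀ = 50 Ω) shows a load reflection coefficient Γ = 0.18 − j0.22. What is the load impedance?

Z_L = Z_0·(1 + Γ)/(1 − Γ) = 50·(1.18 − j0.22)/(0.82 + j0.22)

Z_L ≈ 63.8 − j30.5 Ω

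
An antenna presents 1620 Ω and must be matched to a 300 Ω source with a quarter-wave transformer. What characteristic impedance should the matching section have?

Z_qwt = √(Z_0·R_L) = √(300 × 1620) = √486000

Z_qwt ≈ 697 Ω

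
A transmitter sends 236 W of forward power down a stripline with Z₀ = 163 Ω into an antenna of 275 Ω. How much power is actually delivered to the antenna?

Γ = (275 − 163)/(275 + 163) = 0.256
|Γ|² = 0.0654
P_refl = |Γ|²·P_inc = 15.4 W, P_del = (1 − |Γ|²)·P_inc = 221 W

P_delivered ≈ 221 W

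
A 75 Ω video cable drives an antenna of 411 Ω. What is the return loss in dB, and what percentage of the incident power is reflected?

RL ≈ 3.21 dB; 47.8% of incident power reflected

Γ = (411 − 75)/(411 + 75) = 0.691
RL = −20·log₁₀(0.691) = 3.21 dB
P_refl/P_inc = |Γ|² = 0.478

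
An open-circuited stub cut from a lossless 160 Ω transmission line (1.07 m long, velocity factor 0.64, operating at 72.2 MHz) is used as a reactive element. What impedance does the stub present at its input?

Z_in ≈ +j227 Ω

λ = v/f = 0.64·c / 72.2 MHz = 2.66 m
βl = 2π·l/λ = 2π × 0.402 = 145°
tan(βl) = -0.704
For an open-circuited stub, Z_in = −jZ_0·cot(βl) = −jZ_0/tan(βl)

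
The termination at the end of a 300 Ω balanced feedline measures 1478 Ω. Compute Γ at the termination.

Γ = 0.663

Γ = (Z_L − Z_0)/(Z_L + Z_0) = (1478 − 300)/(1478 + 300) = 1178/1778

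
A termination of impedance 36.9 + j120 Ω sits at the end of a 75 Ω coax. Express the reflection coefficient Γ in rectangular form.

Γ = (Z_L − Z_0)/(Z_L + Z_0) = (-38.1 + j120)/(111.9 + j120)

Γ ≈ 0.377 + j0.669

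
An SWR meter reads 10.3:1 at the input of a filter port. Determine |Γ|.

|Γ| ≈ 0.823

|Γ| = (S − 1)/(S + 1) = (10.3 − 1)/(10.3 + 1) = 9.3/11.3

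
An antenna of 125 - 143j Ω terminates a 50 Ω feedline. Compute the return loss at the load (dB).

RL ≈ 2.92 dB

Γ = (75 − j143)/(175 − j143), |Γ| = 0.715
RL = −20·log₁₀|Γ| = −20·log₁₀(0.715)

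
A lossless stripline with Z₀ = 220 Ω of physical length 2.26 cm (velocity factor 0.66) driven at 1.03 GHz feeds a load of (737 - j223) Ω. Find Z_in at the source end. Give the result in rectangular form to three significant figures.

λ = v/f = 0.66·c / 1.03 GHz = 0.192 m
βl = 2π·l/λ = 2π × 0.118 = 42.3°
tan(βl) = tan(42.3°) = 0.911
Z_in = Z_0·(Z_L + jZ_0·tanβl)/(Z_0 + jZ_L·tanβl)
     = 220·(737 − j22.6)/(423 + j671)

Z_in ≈ 104 − j176 Ω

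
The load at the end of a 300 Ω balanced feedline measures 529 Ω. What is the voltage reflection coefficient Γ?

Γ = 0.276

Γ = (Z_L − Z_0)/(Z_L + Z_0) = (529 − 300)/(529 + 300) = 229/829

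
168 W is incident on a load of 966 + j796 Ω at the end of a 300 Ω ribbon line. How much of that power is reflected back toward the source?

P_reflected ≈ 80.9 W

|Γ| = |(666 + j796)/(1266 + j796)| = 0.694
|Γ|² = 0.482
P_refl = |Γ|²·P_inc = 80.9 W, P_del = (1 − |Γ|²)·P_inc = 87.1 W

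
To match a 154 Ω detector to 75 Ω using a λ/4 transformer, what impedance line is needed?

Z_qwt ≈ 107 Ω

Z_qwt = √(Z_0·R_L) = √(75 × 154) = √11550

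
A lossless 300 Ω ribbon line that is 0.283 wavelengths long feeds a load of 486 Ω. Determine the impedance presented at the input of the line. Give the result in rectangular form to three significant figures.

βl = 2π × 0.283 = 102°
tan(βl) = tan(102°) = -4.75
Z_in = Z_0·(Z_L + jZ_0·tanβl)/(Z_0 + jZ_L·tanβl)
     = 300·(486 − j1430)/(300 − j2310)

Z_in ≈ 190 + j38.4 Ω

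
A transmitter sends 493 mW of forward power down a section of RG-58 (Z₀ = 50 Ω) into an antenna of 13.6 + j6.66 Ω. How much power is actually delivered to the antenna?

P_delivered ≈ 328 mW

|Γ| = |(-36.4 + j6.66)/(63.6 + j6.66)| = 0.579
|Γ|² = 0.335
P_refl = |Γ|²·P_inc = 165 mW, P_del = (1 − |Γ|²)·P_inc = 328 mW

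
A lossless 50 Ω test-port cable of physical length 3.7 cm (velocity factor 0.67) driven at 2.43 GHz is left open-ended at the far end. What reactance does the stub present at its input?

X_in ≈ 145 Ω (inductive)

λ = v/f = 0.67·c / 2.43 GHz = 0.0827 m
βl = 2π·l/λ = 2π × 0.447 = 161°
tan(βl) = -0.344
For an open-ended stub, Z_in = −jZ_0·cot(βl) = −jZ_0/tan(βl)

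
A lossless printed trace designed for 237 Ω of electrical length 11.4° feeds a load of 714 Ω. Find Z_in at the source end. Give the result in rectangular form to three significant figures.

Z_in ≈ 543 − j282 Ω

tan(βl) = tan(11.4°) = 0.202
Z_in = Z_0·(Z_L + jZ_0·tanβl)/(Z_0 + jZ_L·tanβl)
     = 237·(714 + j47.8)/(237 + j144)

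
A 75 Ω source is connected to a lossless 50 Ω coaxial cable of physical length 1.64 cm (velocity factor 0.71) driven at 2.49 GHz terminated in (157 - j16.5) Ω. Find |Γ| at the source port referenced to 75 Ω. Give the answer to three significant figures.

λ = v/f = 0.71·c / 2.49 GHz = 0.0855 m
βl = 2π·l/λ = 2π × 0.192 = 69°
tan(βl) = 2.61
Z_in = Z_0·(Z_L + jZ_0·tanβl)/(Z_0 + jZ_L·tanβl) = 17.4 − j15.2 Ω
Γ_s = (Z_in − Z_s)/(Z_in + Z_s) = (-57.6 − j15.2)/(92.4 − j15.2), |Γ_s| = 0.637

|Γ| ≈ 0.637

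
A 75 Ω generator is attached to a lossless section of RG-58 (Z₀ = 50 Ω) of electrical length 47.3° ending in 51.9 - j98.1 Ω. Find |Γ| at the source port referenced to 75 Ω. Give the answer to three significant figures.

tan(βl) = 1.08
Z_in = Z_0·(Z_L + jZ_0·tanβl)/(Z_0 + jZ_L·tanβl) = 10.2 − j17.7 Ω
Γ_s = (Z_in − Z_s)/(Z_in + Z_s) = (-64.8 − j17.7)/(85.2 − j17.7), |Γ_s| = 0.772

|Γ| ≈ 0.772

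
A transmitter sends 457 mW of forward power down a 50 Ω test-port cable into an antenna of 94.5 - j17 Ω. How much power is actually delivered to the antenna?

|Γ| = |(44.5 − j17)/(144.5 − j17)| = 0.327
|Γ|² = 0.107
P_refl = |Γ|²·P_inc = 49 mW, P_del = (1 − |Γ|²)·P_inc = 408 mW

P_delivered ≈ 408 mW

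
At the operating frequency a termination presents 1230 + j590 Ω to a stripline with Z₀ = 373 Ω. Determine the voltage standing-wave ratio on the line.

Γ = (Z_L − Z_0)/(Z_L + Z_0) = (857 + j590)/(1603 + j590)
|Γ| = 1040/1710 = 0.609
VSWR = (1 + |Γ|)/(1 − |Γ|) = 1.61/0.391

VSWR ≈ 4.12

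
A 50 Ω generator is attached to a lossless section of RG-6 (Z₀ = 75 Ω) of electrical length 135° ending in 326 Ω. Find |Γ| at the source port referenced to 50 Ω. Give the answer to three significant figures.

|Γ| ≈ 0.652

tan(βl) = -1
Z_in = Z_0·(Z_L + jZ_0·tanβl)/(Z_0 + jZ_L·tanβl) = 32.8 + j67.5 Ω
Γ_s = (Z_in − Z_s)/(Z_in + Z_s) = (-17.2 + j67.5)/(82.8 + j67.5), |Γ_s| = 0.652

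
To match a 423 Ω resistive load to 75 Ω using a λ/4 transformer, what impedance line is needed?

Z_qwt = √(Z_0·R_L) = √(75 × 423) = √31720

Z_qwt ≈ 178 Ω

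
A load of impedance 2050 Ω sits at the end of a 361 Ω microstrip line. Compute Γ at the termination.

Γ = (Z_L − Z_0)/(Z_L + Z_0) = (2050 − 361)/(2050 + 361) = 1689/2411

Γ = 0.701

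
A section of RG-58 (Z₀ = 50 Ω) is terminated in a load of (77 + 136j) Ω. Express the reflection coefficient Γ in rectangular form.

Γ = (Z_L − Z_0)/(Z_L + Z_0) = (27 + j136)/(127 + j136)

Γ ≈ 0.633 + j0.393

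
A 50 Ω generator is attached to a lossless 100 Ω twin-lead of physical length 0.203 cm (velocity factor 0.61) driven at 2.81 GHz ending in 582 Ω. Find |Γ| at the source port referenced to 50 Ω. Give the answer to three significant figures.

|Γ| ≈ 0.838

λ = v/f = 0.61·c / 2.81 GHz = 0.0651 m
βl = 2π·l/λ = 2π × 0.0312 = 11.2°
tan(βl) = 0.198
Z_in = Z_0·(Z_L + jZ_0·tanβl)/(Z_0 + jZ_L·tanβl) = 259 − j280 Ω
Γ_s = (Z_in − Z_s)/(Z_in + Z_s) = (209 − j280)/(309 − j280), |Γ_s| = 0.838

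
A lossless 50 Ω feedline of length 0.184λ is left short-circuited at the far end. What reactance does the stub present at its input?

βl = 2π × 0.184 = 66.2°
tan(βl) = 2.27
For a short-circuited stub, Z_in = jZ_0·tan(βl)

X_in ≈ 114 Ω (inductive)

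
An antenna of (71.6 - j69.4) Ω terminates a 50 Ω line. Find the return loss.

Γ = (21.6 − j69.4)/(121.6 − j69.4), |Γ| = 0.519
RL = −20·log₁₀|Γ| = −20·log₁₀(0.519)

RL ≈ 5.69 dB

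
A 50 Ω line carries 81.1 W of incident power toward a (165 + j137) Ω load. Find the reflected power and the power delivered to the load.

P_reflected ≈ 39.9 W; P_delivered ≈ 41.2 W

|Γ| = |(115 + j137)/(215 + j137)| = 0.702
|Γ|² = 0.492
P_refl = |Γ|²·P_inc = 39.9 W, P_del = (1 − |Γ|²)·P_inc = 41.2 W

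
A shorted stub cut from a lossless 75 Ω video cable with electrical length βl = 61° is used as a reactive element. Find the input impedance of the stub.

Z_in ≈ +j135 Ω

tan(βl) = 1.8
For a shorted stub, Z_in = jZ_0·tan(βl)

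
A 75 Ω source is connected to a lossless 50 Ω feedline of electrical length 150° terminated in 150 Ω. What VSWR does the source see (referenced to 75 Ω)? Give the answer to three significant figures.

tan(βl) = -0.577
Z_in = Z_0·(Z_L + jZ_0·tanβl)/(Z_0 + jZ_L·tanβl) = 50 + j57.7 Ω
Γ_s = (Z_in − Z_s)/(Z_in + Z_s) = (-25 + j57.7)/(125 + j57.7), |Γ_s| = 0.457
VSWR = (1 + |Γ_s|)/(1 − |Γ_s|)

VSWR ≈ 2.68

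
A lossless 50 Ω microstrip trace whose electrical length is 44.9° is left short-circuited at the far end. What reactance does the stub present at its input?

X_in ≈ 49.8 Ω (inductive)

tan(βl) = 0.997
For a short-circuited stub, Z_in = jZ_0·tan(βl)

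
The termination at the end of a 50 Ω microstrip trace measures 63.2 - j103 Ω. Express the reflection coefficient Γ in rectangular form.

Γ ≈ 0.517 − j0.44

Γ = (Z_L − Z_0)/(Z_L + Z_0) = (13.2 − j103)/(113.2 − j103)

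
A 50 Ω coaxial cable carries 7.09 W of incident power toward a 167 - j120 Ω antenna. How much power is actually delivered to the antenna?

|Γ| = |(117 − j120)/(217 − j120)| = 0.676
|Γ|² = 0.457
P_refl = |Γ|²·P_inc = 3.24 W, P_del = (1 − |Γ|²)·P_inc = 3.85 W

P_delivered ≈ 3.85 W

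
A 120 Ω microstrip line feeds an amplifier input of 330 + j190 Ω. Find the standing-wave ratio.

VSWR ≈ 3.76

Γ = (Z_L − Z_0)/(Z_L + Z_0) = (210 + j190)/(450 + j190)
|Γ| = 283/488 = 0.58
VSWR = (1 + |Γ|)/(1 − |Γ|) = 1.58/0.42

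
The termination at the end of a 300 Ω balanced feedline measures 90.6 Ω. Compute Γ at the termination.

Γ = -0.536

Γ = (Z_L − Z_0)/(Z_L + Z_0) = (90.6 − 300)/(90.6 + 300) = -209.4/390.6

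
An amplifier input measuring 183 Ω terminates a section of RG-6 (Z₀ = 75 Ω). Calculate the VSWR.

VSWR ≈ 2.44

For a purely resistive load, VSWR = R_L/Z_0 or Z_0/R_L (whichever > 1) = 183/75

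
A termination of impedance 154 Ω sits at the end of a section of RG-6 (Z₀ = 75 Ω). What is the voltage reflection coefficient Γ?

Γ = 0.345

Γ = (Z_L − Z_0)/(Z_L + Z_0) = (154 − 75)/(154 + 75) = 79/229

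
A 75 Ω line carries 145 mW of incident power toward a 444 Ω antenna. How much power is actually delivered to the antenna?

P_delivered ≈ 71.7 mW

Γ = (444 − 75)/(444 + 75) = 0.711
|Γ|² = 0.505
P_refl = |Γ|²·P_inc = 73.3 mW, P_del = (1 − |Γ|²)·P_inc = 71.7 mW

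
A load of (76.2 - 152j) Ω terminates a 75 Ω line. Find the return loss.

RL ≈ 2.99 dB

Γ = (1.2 − j152)/(151.2 − j152), |Γ| = 0.709
RL = −20·log₁₀|Γ| = −20·log₁₀(0.709)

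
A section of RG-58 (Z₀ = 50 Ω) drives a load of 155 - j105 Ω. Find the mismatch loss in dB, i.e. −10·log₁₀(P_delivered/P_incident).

Γ = (105 − j105)/(205 − j105), |Γ| = 0.645
|Γ|² = 0.416, so P_del/P_inc = 1 − |Γ|² = 0.584
ML = −10·log₁₀(1 − |Γ|²)

mismatch loss ≈ 2.33 dB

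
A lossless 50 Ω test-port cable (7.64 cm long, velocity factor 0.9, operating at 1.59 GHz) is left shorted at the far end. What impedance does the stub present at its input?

Z_in ≈ −j16.3 Ω

λ = v/f = 0.9·c / 1.59 GHz = 0.17 m
βl = 2π·l/λ = 2π × 0.45 = 162°
tan(βl) = -0.326
For a shorted stub, Z_in = jZ_0·tan(βl)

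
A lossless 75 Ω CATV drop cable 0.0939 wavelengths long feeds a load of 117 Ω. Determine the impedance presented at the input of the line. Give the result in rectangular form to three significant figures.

Z_in ≈ 81 − j34.4 Ω

βl = 2π × 0.0939 = 33.8°
tan(βl) = tan(33.8°) = 0.67
Z_in = Z_0·(Z_L + jZ_0·tanβl)/(Z_0 + jZ_L·tanβl)
     = 75·(117 + j50.2)/(75 + j78.3)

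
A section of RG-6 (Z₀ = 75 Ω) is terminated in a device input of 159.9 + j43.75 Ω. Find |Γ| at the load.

|Γ| ≈ 0.4

Γ = (Z_L − Z_0)/(Z_L + Z_0) = (84.9 + j43.75)/(234.9 + j43.75)
|Γ| = 95.5/239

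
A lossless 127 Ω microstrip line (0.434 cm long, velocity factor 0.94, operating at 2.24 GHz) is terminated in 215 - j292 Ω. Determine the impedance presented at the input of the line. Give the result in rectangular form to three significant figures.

Z_in ≈ 93.7 − j199 Ω

λ = v/f = 0.94·c / 2.24 GHz = 0.126 m
βl = 2π·l/λ = 2π × 0.0345 = 12.4°
tan(βl) = tan(12.4°) = 0.22
Z_in = Z_0·(Z_L + jZ_0·tanβl)/(Z_0 + jZ_L·tanβl)
     = 127·(215 − j264)/(191 + j47.3)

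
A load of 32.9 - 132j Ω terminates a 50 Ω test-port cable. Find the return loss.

Γ = (-17.1 − j132)/(82.9 − j132), |Γ| = 0.854
RL = −20·log₁₀|Γ| = −20·log₁₀(0.854)

RL ≈ 1.37 dB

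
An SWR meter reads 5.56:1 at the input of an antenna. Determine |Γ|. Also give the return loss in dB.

|Γ| ≈ 0.695; return loss ≈ 3.16 dB

|Γ| = (S − 1)/(S + 1) = (5.56 − 1)/(5.56 + 1) = 4.56/6.56
RL = −20·log₁₀|Γ| = −20·log₁₀(0.695)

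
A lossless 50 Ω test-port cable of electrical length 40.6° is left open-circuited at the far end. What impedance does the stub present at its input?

Z_in ≈ −j58.3 Ω

tan(βl) = 0.857
For an open-circuited stub, Z_in = −jZ_0·cot(βl) = −jZ_0/tan(βl)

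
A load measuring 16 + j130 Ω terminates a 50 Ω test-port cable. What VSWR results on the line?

VSWR ≈ 24.5

Γ = (Z_L − Z_0)/(Z_L + Z_0) = (-34 + j130)/(66 + j130)
|Γ| = 134/146 = 0.922
VSWR = (1 + |Γ|)/(1 − |Γ|) = 1.92/0.0783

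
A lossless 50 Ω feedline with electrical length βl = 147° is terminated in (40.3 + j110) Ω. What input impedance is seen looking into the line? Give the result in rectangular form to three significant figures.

Z_in ≈ 9.28 + j33.9 Ω

tan(βl) = tan(147°) = -0.649
Z_in = Z_0·(Z_L + jZ_0·tanβl)/(Z_0 + jZ_L·tanβl)
     = 50·(40.3 + j77.5)/(121 − j26.2)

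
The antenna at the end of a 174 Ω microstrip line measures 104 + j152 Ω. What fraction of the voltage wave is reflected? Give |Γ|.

|Γ| ≈ 0.528

Γ = (Z_L − Z_0)/(Z_L + Z_0) = (-70 + j152)/(278 + j152)
|Γ| = 167/317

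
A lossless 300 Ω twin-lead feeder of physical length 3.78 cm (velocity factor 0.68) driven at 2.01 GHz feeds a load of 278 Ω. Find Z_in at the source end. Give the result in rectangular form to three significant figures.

Z_in ≈ 300 − j22.8 Ω

λ = v/f = 0.68·c / 2.01 GHz = 0.101 m
βl = 2π·l/λ = 2π × 0.372 = 134°
tan(βl) = tan(134°) = -1.03
Z_in = Z_0·(Z_L + jZ_0·tanβl)/(Z_0 + jZ_L·tanβl)
     = 300·(278 − j310)/(300 − j287)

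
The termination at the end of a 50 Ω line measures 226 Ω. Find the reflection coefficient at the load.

Γ = 0.638

Γ = (Z_L − Z_0)/(Z_L + Z_0) = (226 − 50)/(226 + 50) = 176/276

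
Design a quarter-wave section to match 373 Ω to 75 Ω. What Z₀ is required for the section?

Z_qwt ≈ 167 Ω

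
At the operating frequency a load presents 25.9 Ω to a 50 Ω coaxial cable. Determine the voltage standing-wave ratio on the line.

VSWR ≈ 1.93

Γ = (25.9 − 50)/(25.9 + 50) = -0.318
VSWR = (1 + 0.318)/(1 − 0.318)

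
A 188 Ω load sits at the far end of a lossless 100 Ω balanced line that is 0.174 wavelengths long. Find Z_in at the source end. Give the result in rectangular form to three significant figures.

βl = 2π × 0.174 = 62.6°
tan(βl) = tan(62.6°) = 1.93
Z_in = Z_0·(Z_L + jZ_0·tanβl)/(Z_0 + jZ_L·tanβl)
     = 100·(188 + j193)/(100 + j363)

Z_in ≈ 62.7 − j34.5 Ω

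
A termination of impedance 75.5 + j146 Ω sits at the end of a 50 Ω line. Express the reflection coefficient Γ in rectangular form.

Γ = (Z_L − Z_0)/(Z_L + Z_0) = (25.5 + j146)/(125.5 + j146)

Γ ≈ 0.661 + j0.394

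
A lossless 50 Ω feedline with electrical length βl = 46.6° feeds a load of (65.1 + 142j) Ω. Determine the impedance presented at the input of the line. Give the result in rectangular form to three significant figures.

Z_in ≈ 23.3 − j81.2 Ω

tan(βl) = tan(46.6°) = 1.06
Z_in = Z_0·(Z_L + jZ_0·tanβl)/(Z_0 + jZ_L·tanβl)
     = 50·(65.1 + j195)/(-100 + j68.8)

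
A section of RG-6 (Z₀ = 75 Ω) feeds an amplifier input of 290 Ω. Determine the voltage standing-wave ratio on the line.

VSWR ≈ 3.87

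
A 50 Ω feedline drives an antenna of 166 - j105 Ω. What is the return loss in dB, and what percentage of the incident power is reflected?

RL ≈ 3.72 dB; 42.4% of incident power reflected

Γ = (116 − j105)/(216 − j105), |Γ| = 0.651
RL = −20·log₁₀(0.651) = 3.72 dB
P_refl/P_inc = |Γ|² = 0.424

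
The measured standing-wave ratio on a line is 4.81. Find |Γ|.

|Γ| ≈ 0.656

|Γ| = (S − 1)/(S + 1) = (4.81 − 1)/(4.81 + 1) = 3.81/5.81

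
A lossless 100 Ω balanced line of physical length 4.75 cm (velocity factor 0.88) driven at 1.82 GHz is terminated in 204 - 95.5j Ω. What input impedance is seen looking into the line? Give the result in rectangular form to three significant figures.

Z_in ≈ 60.1 + j65.5 Ω

λ = v/f = 0.88·c / 1.82 GHz = 0.145 m
βl = 2π·l/λ = 2π × 0.327 = 118°
tan(βl) = tan(118°) = -1.89
Z_in = Z_0·(Z_L + jZ_0·tanβl)/(Z_0 + jZ_L·tanβl)
     = 100·(204 − j284)/(-80.5 − j386)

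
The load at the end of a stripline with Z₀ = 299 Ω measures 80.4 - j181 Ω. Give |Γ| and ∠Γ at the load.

Γ ≈ 0.675 ∠ -115°

Γ = (Z_L − Z_0)/(Z_L + Z_0) = (-218.6 − j181)/(379.4 − j181)
|Γ| = 284/420 = 0.675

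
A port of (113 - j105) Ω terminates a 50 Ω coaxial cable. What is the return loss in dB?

Γ = (63 − j105)/(163 − j105), |Γ| = 0.632
RL = −20·log₁₀|Γ| = −20·log₁₀(0.632)

RL ≈ 3.99 dB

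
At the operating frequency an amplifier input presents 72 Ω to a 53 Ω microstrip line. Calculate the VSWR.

VSWR ≈ 1.36

Γ = (72 − 53)/(72 + 53) = 0.152
VSWR = (1 + 0.152)/(1 − 0.152)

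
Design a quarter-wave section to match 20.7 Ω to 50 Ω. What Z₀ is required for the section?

Z_qwt = √(Z_0·R_L) = √(50 × 20.7) = √1035

Z_qwt ≈ 32.2 Ω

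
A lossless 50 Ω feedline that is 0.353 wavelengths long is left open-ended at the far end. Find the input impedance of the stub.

Z_in ≈ +j37.8 Ω

βl = 2π × 0.353 = 127°
tan(βl) = -1.32
For an open-ended stub, Z_in = −jZ_0·cot(βl) = −jZ_0/tan(βl)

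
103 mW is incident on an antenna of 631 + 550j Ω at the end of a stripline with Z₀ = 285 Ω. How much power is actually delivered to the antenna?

P_delivered ≈ 64.9 mW

|Γ| = |(346 + j550)/(916 + j550)| = 0.608
|Γ|² = 0.37
P_refl = |Γ|²·P_inc = 38.1 mW, P_del = (1 − |Γ|²)·P_inc = 64.9 mW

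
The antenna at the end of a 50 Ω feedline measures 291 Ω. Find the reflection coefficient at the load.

Γ = (Z_L − Z_0)/(Z_L + Z_0) = (291 − 50)/(291 + 50) = 241/341

Γ = 0.707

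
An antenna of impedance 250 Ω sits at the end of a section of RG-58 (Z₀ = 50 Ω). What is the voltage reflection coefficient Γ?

Γ = (Z_L − Z_0)/(Z_L + Z_0) = (250 − 50)/(250 + 50) = 200/300

Γ = 0.667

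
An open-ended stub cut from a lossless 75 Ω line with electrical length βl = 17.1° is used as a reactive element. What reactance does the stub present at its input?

X_in ≈ -244 Ω (capacitive)

tan(βl) = 0.308
For an open-ended stub, Z_in = −jZ_0·cot(βl) = −jZ_0/tan(βl)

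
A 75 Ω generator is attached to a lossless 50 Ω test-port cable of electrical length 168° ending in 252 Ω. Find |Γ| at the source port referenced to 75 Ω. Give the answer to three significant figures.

|Γ| ≈ 0.56

tan(βl) = -0.213
Z_in = Z_0·(Z_L + jZ_0·tanβl)/(Z_0 + jZ_L·tanβl) = 123 + j121 Ω
Γ_s = (Z_in − Z_s)/(Z_in + Z_s) = (47.6 + j121)/(198 + j121), |Γ_s| = 0.56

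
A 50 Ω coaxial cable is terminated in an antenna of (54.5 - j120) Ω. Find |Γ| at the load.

Γ = (Z_L − Z_0)/(Z_L + Z_0) = (4.5 − j120)/(104.5 − j120)
|Γ| = 120/159

|Γ| ≈ 0.755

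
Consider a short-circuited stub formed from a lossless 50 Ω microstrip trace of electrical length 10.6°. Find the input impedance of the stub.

Z_in ≈ +j9.36 Ω

tan(βl) = 0.187
For a short-circuited stub, Z_in = jZ_0·tan(βl)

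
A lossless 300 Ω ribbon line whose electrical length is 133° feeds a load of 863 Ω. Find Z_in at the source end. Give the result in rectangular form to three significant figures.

Z_in ≈ 176 + j223 Ω

tan(βl) = tan(133°) = -1.07
Z_in = Z_0·(Z_L + jZ_0·tanβl)/(Z_0 + jZ_L·tanβl)
     = 300·(863 − j322)/(300 − j925)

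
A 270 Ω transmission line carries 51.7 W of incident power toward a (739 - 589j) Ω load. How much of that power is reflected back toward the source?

|Γ| = |(469 − j589)/(1009 − j589)| = 0.644
|Γ|² = 0.415
P_refl = |Γ|²·P_inc = 21.5 W, P_del = (1 − |Γ|²)·P_inc = 30.2 W

P_reflected ≈ 21.5 W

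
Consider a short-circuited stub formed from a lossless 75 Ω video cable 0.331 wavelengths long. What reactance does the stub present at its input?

X_in ≈ -134 Ω (capacitive)

βl = 2π × 0.331 = 119°
tan(βl) = -1.79
For a short-circuited stub, Z_in = jZ_0·tan(βl)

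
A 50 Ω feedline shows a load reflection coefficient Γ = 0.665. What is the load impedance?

Z_L = Z_0·(1 + Γ)/(1 − Γ) = 50·(1.67)/(0.335)

Z_L ≈ 249 Ω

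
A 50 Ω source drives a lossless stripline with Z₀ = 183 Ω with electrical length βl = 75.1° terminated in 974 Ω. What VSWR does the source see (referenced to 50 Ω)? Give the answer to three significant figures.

VSWR ≈ 2.95

tan(βl) = 3.76
Z_in = Z_0·(Z_L + jZ_0·tanβl)/(Z_0 + jZ_L·tanβl) = 36.7 − j46.9 Ω
Γ_s = (Z_in − Z_s)/(Z_in + Z_s) = (-13.3 − j46.9)/(86.7 − j46.9), |Γ_s| = 0.494
VSWR = (1 + |Γ_s|)/(1 − |Γ_s|)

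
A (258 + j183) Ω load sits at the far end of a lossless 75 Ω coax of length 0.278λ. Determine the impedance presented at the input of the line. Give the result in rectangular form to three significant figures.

Z_in ≈ 14.2 + j2.49 Ω

βl = 2π × 0.278 = 100°
tan(βl) = tan(100°) = -5.63
Z_in = Z_0·(Z_L + jZ_0·tanβl)/(Z_0 + jZ_L·tanβl)
     = 75·(258 − j239)/(1100 − j1450)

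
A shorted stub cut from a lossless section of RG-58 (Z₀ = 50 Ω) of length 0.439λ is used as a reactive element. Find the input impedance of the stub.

Z_in ≈ −j20.2 Ω

βl = 2π × 0.439 = 158°
tan(βl) = -0.403
For a shorted stub, Z_in = jZ_0·tan(βl)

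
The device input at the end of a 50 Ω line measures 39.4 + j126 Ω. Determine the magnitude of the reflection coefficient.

Γ = (Z_L − Z_0)/(Z_L + Z_0) = (-10.6 + j126)/(89.4 + j126)
|Γ| = 126/154

|Γ| ≈ 0.818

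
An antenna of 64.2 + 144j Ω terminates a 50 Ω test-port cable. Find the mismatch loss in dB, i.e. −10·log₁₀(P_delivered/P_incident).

mismatch loss ≈ 4.2 dB

Γ = (14.2 + j144)/(114.2 + j144), |Γ| = 0.787
|Γ|² = 0.62, so P_del/P_inc = 1 − |Γ|² = 0.38
ML = −10·log₁₀(1 − |Γ|²)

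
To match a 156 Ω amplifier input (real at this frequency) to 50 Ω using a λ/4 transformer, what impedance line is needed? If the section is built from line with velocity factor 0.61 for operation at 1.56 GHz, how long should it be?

Z_qwt = √(Z_0·R_L) = √(50 × 156) = √7800
λ = 0.61·c/f = 0.117 m, so l = λ/4 = 0.0293 m

Z_qwt ≈ 88.3 Ω; length ≈ 2.93 cm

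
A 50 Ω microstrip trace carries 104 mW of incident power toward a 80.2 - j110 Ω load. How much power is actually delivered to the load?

P_delivered ≈ 57.4 mW

|Γ| = |(30.2 − j110)/(130.2 − j110)| = 0.669
|Γ|² = 0.448
P_refl = |Γ|²·P_inc = 46.6 mW, P_del = (1 − |Γ|²)·P_inc = 57.4 mW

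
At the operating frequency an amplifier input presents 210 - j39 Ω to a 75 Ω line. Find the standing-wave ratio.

VSWR ≈ 2.91

Γ = (Z_L − Z_0)/(Z_L + Z_0) = (135 − j39)/(285 − j39)
|Γ| = 141/288 = 0.489
VSWR = (1 + |Γ|)/(1 − |Γ|) = 1.49/0.511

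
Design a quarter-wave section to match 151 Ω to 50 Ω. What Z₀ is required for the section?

Z_qwt ≈ 86.9 Ω

Z_qwt = √(Z_0·R_L) = √(50 × 151) = √7550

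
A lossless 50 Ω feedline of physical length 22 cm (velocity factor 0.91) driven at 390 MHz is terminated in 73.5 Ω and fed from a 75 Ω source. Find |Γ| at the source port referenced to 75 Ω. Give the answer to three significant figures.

|Γ| ≈ 0.35

λ = v/f = 0.91·c / 390 MHz = 0.7 m
βl = 2π·l/λ = 2π × 0.314 = 113°
tan(βl) = -2.34
Z_in = Z_0·(Z_L + jZ_0·tanβl)/(Z_0 + jZ_L·tanβl) = 37.1 + j10.6 Ω
Γ_s = (Z_in − Z_s)/(Z_in + Z_s) = (-37.9 + j10.6)/(112 + j10.6), |Γ_s| = 0.35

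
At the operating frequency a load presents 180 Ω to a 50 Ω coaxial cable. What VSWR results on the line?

VSWR ≈ 3.6

Γ = (180 − 50)/(180 + 50) = 0.565
VSWR = (1 + 0.565)/(1 − 0.565)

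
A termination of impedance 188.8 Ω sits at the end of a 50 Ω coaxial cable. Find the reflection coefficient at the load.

Γ = 0.581

Γ = (Z_L − Z_0)/(Z_L + Z_0) = (188.8 − 50)/(188.8 + 50) = 138.8/238.8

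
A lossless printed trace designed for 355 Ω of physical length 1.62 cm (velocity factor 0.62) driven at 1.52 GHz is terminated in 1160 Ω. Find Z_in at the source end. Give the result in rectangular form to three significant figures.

Z_in ≈ 185 − j272 Ω

λ = v/f = 0.62·c / 1.52 GHz = 0.122 m
βl = 2π·l/λ = 2π × 0.132 = 47.7°
tan(βl) = tan(47.7°) = 1.1
Z_in = Z_0·(Z_L + jZ_0·tanβl)/(Z_0 + jZ_L·tanβl)
     = 355·(1160 + j390)/(355 + j1270)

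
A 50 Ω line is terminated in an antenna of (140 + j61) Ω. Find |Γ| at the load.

Γ = (Z_L − Z_0)/(Z_L + Z_0) = (90 + j61)/(190 + j61)
|Γ| = 109/200

|Γ| ≈ 0.545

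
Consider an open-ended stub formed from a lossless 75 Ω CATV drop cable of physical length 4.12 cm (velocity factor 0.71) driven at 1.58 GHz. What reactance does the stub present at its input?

λ = v/f = 0.71·c / 1.58 GHz = 0.135 m
βl = 2π·l/λ = 2π × 0.306 = 110°
tan(βl) = -2.74
For an open-ended stub, Z_in = −jZ_0·cot(βl) = −jZ_0/tan(βl)

X_in ≈ 27.3 Ω (inductive)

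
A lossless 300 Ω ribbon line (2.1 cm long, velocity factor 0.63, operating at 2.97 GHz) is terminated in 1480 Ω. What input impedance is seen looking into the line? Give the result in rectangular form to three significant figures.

Z_in ≈ 78.2 + j156 Ω

λ = v/f = 0.63·c / 2.97 GHz = 0.0636 m
βl = 2π·l/λ = 2π × 0.33 = 119°
tan(βl) = tan(119°) = -1.82
Z_in = Z_0·(Z_L + jZ_0·tanβl)/(Z_0 + jZ_L·tanβl)
     = 300·(1480 − j546)/(300 − j2690)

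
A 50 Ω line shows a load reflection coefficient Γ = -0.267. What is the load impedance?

Z_L = Z_0·(1 + Γ)/(1 − Γ) = 50·(0.733)/(1.27)

Z_L ≈ 28.9 Ω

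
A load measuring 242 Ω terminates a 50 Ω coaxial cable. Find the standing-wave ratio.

VSWR ≈ 4.84

For a purely resistive load, VSWR = R_L/Z_0 or Z_0/R_L (whichever > 1) = 242/50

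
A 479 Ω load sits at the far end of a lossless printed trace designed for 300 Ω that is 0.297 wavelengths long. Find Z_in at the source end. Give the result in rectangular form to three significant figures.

Z_in ≈ 198 + j53.5 Ω

βl = 2π × 0.297 = 107°
tan(βl) = tan(107°) = -3.29
Z_in = Z_0·(Z_L + jZ_0·tanβl)/(Z_0 + jZ_L·tanβl)
     = 300·(479 − j986)/(300 − j1570)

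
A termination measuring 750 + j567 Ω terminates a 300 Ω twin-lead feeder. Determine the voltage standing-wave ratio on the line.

Γ = (Z_L − Z_0)/(Z_L + Z_0) = (450 + j567)/(1050 + j567)
|Γ| = 724/1190 = 0.607
VSWR = (1 + |Γ|)/(1 − |Γ|) = 1.61/0.393

VSWR ≈ 4.08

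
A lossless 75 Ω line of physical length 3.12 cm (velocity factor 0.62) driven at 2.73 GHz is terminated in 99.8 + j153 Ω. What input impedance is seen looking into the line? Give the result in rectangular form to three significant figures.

λ = v/f = 0.62·c / 2.73 GHz = 0.0681 m
βl = 2π·l/λ = 2π × 0.458 = 165°
tan(βl) = tan(165°) = -0.271
Z_in = Z_0·(Z_L + jZ_0·tanβl)/(Z_0 + jZ_L·tanβl)
     = 75·(99.8 + j133)/(116 − j27)

Z_in ≈ 42.2 + j95.3 Ω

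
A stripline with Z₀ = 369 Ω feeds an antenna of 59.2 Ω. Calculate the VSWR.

Γ = (59.2 − 369)/(59.2 + 369) = -0.723
VSWR = (1 + 0.723)/(1 − 0.723)

VSWR ≈ 6.23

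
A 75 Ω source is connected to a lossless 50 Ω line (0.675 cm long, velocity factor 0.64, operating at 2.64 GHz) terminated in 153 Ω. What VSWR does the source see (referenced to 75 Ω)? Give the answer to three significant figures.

VSWR ≈ 2.87

λ = v/f = 0.64·c / 2.64 GHz = 0.0727 m
βl = 2π·l/λ = 2π × 0.0928 = 33.4°
tan(βl) = 0.66
Z_in = Z_0·(Z_L + jZ_0·tanβl)/(Z_0 + jZ_L·tanβl) = 43.3 − j54.4 Ω
Γ_s = (Z_in − Z_s)/(Z_in + Z_s) = (-31.7 − j54.4)/(118 − j54.4), |Γ_s| = 0.484
VSWR = (1 + |Γ_s|)/(1 − |Γ_s|)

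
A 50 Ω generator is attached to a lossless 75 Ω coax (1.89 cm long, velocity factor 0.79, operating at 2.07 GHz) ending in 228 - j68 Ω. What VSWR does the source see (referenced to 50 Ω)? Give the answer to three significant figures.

VSWR ≈ 2.76

λ = v/f = 0.79·c / 2.07 GHz = 0.114 m
βl = 2π·l/λ = 2π × 0.165 = 59.4°
tan(βl) = 1.69
Z_in = Z_0·(Z_L + jZ_0·tanβl)/(Z_0 + jZ_L·tanβl) = 26.8 − j31.1 Ω
Γ_s = (Z_in − Z_s)/(Z_in + Z_s) = (-23.2 − j31.1)/(76.8 − j31.1), |Γ_s| = 0.469
VSWR = (1 + |Γ_s|)/(1 − |Γ_s|)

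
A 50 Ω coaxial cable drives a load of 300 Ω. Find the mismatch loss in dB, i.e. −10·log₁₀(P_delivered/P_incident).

Γ = (300 − 50)/(300 + 50) = 0.714
|Γ|² = 0.51, so P_del/P_inc = 1 − |Γ|² = 0.49
ML = −10·log₁₀(1 − |Γ|²)

mismatch loss ≈ 3.1 dB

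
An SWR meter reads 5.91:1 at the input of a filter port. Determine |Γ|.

|Γ| = (S − 1)/(S + 1) = (5.91 − 1)/(5.91 + 1) = 4.91/6.91

|Γ| ≈ 0.711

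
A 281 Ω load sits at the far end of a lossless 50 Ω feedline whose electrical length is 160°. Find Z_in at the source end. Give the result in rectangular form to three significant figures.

tan(βl) = tan(160°) = -0.364
Z_in = Z_0·(Z_L + jZ_0·tanβl)/(Z_0 + jZ_L·tanβl)
     = 50·(281 − j18.2)/(50 − j102)

Z_in ≈ 61.4 + j107 Ω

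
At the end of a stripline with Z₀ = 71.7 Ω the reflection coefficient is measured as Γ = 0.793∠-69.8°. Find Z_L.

Z_L = Z_0·(1 + Γ)/(1 − Γ) = 71.7·(1.27 − j0.744)/(0.726 + j0.744)

Z_L ≈ 24.6 − j98.7 Ω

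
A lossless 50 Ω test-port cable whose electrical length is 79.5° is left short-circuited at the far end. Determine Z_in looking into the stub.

Z_in ≈ +j270 Ω

tan(βl) = 5.4
For a short-circuited stub, Z_in = jZ_0·tan(βl)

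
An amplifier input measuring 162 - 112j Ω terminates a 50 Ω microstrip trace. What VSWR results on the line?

VSWR ≈ 4.89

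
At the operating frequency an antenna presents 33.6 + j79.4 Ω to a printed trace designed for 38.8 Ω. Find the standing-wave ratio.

VSWR ≈ 6.71

Γ = (Z_L − Z_0)/(Z_L + Z_0) = (-5.2 + j79.4)/(72.4 + j79.4)
|Γ| = 79.6/107 = 0.741
VSWR = (1 + |Γ|)/(1 − |Γ|) = 1.74/0.259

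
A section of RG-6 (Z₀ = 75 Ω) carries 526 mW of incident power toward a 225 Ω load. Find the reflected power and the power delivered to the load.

P_reflected ≈ 132 mW; P_delivered ≈ 394 mW

Γ = (225 − 75)/(225 + 75) = 0.5
|Γ|² = 0.25
P_refl = |Γ|²·P_inc = 132 mW, P_del = (1 − |Γ|²)·P_inc = 394 mW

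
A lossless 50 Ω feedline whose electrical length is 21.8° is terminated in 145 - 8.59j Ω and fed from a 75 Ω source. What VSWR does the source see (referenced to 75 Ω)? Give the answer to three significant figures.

tan(βl) = 0.4
Z_in = Z_0·(Z_L + jZ_0·tanβl)/(Z_0 + jZ_L·tanβl) = 67.6 − j62.7 Ω
Γ_s = (Z_in − Z_s)/(Z_in + Z_s) = (-7.38 − j62.7)/(143 − j62.7), |Γ_s| = 0.405
VSWR = (1 + |Γ_s|)/(1 − |Γ_s|)

VSWR ≈ 2.36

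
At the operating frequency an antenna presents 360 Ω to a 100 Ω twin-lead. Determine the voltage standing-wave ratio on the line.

For a purely resistive load, VSWR = R_L/Z_0 or Z_0/R_L (whichever > 1) = 360/100

VSWR ≈ 3.6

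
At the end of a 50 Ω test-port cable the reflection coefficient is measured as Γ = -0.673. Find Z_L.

Z_L ≈ 9.77 Ω

Z_L = Z_0·(1 + Γ)/(1 − Γ) = 50·(0.327)/(1.67)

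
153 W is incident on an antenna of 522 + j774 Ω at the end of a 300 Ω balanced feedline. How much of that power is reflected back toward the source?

P_reflected ≈ 77.8 W

|Γ| = |(222 + j774)/(822 + j774)| = 0.713
|Γ|² = 0.509
P_refl = |Γ|²·P_inc = 77.8 W, P_del = (1 − |Γ|²)·P_inc = 75.2 W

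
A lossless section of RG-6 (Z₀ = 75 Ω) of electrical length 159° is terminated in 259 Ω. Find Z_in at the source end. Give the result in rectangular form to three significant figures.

tan(βl) = tan(159°) = -0.384
Z_in = Z_0·(Z_L + jZ_0·tanβl)/(Z_0 + jZ_L·tanβl)
     = 75·(259 − j28.8)/(75 − j99.4)

Z_in ≈ 108 + j114 Ω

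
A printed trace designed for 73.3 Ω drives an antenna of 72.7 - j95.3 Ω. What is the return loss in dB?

Γ = (-0.6 − j95.3)/(146 − j95.3), |Γ| = 0.547
RL = −20·log₁₀|Γ| = −20·log₁₀(0.547)

RL ≈ 5.25 dB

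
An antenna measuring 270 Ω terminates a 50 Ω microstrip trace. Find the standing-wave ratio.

For a purely resistive load, VSWR = R_L/Z_0 or Z_0/R_L (whichever > 1) = 270/50

VSWR ≈ 5.4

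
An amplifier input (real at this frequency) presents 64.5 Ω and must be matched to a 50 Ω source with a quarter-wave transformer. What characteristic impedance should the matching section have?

Z_qwt ≈ 56.8 Ω

Z_qwt = √(Z_0·R_L) = √(50 × 64.5) = √3225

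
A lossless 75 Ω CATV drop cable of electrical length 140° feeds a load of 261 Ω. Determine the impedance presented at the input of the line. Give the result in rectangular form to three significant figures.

Z_in ≈ 46.7 + j73.4 Ω

tan(βl) = tan(140°) = -0.839
Z_in = Z_0·(Z_L + jZ_0·tanβl)/(Z_0 + jZ_L·tanβl)
     = 75·(261 − j62.9)/(75 − j219)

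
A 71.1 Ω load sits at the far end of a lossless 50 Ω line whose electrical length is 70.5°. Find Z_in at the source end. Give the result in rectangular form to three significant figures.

tan(βl) = tan(70.5°) = 2.82
Z_in = Z_0·(Z_L + jZ_0·tanβl)/(Z_0 + jZ_L·tanβl)
     = 50·(71.1 + j141)/(50 + j201)

Z_in ≈ 37.3 − j8.43 Ω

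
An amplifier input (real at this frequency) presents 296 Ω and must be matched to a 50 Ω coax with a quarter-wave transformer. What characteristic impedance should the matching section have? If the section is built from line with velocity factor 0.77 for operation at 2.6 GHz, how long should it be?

Z_qwt = √(Z_0·R_L) = √(50 × 296) = √14800
λ = 0.77·c/f = 0.0888 m, so l = λ/4 = 0.0222 m

Z_qwt ≈ 122 Ω; length ≈ 2.22 cm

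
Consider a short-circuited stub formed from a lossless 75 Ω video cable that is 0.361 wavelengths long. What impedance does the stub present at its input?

Z_in ≈ −j89.5 Ω

βl = 2π × 0.361 = 130°
tan(βl) = -1.19
For a short-circuited stub, Z_in = jZ_0·tan(βl)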